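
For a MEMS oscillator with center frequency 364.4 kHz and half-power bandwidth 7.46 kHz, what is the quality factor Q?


Step 1: Q = f0 / bandwidth
Step 2: Q = 364.4 / 7.46
Q = 48.8


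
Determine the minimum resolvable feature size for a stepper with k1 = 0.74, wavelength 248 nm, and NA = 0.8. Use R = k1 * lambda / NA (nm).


Step 1: Identify values: k1 = 0.74, lambda = 248 nm, NA = 0.8
Step 2: R = k1 * lambda / NA
R = 0.74 * 248 / 0.8
R = 229.4 nm


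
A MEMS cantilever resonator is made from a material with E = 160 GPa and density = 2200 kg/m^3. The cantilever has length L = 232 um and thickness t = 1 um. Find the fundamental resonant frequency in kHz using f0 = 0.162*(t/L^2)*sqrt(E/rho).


Step 1: Convert units to SI.
t_SI = 1e-6 m, L_SI = 232e-6 m
Step 2: Calculate sqrt(E/rho).
sqrt(160e9 / 2200) = 8528.03 m/s
Step 3: Compute f0.
f0 = 0.162 * 1e-6 / (232e-6)^2 * 8528.03 = 25667.7 Hz = 25.67 kHz


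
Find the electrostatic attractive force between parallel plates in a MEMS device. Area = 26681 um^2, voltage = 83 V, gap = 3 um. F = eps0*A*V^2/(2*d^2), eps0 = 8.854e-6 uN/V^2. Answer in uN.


Step 1: Identify parameters.
eps0 = 8.854e-6 uN/V^2, A = 26681 um^2, V = 83 V, d = 3 um
Step 2: Compute V^2 = 83^2 = 6889
Step 3: Compute d^2 = 3^2 = 9
Step 4: F = 0.5 * 8.854e-6 * 26681 * 6889 / 9
F = 90.412 uN


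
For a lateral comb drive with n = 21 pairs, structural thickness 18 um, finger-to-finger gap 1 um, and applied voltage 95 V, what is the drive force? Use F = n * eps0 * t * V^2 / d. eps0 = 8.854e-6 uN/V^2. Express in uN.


Step 1: Parameters: n=21, eps0=8.854e-6 uN/V^2, t=18 um, V=95 V, d=1 um
Step 2: V^2 = 9025
Step 3: F = 21 * 8.854e-6 * 18 * 9025 / 1
F = 30.205 uN


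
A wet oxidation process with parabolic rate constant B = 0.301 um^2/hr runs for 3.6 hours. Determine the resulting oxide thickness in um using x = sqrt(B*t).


Step 1: Compute B*t = 0.301 * 3.6 = 1.0836
Step 2: x = sqrt(1.0836)
x = 1.041 um


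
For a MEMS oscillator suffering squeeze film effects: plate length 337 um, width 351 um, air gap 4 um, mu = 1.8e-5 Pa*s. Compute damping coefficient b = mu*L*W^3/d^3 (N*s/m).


Step 1: Convert to SI.
L = 337e-6 m, W = 351e-6 m, d = 4e-6 m
Step 2: W^3 = (351e-6)^3 = 4.32e-11 m^3
Step 3: d^3 = (4e-6)^3 = 6.40e-17 m^3
Step 4: b = 1.8e-5 * 337e-6 * 4.32e-11 / 6.40e-17
b = 4.10e-03 N*s/m


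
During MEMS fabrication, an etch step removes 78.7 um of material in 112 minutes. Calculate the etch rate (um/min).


Step 1: Etch rate = depth / time
Step 2: rate = 78.7 / 112
rate = 0.703 um/min


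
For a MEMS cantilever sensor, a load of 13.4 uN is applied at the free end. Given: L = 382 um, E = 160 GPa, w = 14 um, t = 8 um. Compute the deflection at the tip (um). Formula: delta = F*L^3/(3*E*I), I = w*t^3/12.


Step 1: Calculate the second moment of area.
I = w * t^3 / 12 = 14 * 8^3 / 12 = 597.3333 um^4
Step 2: Convert E to consistent units (1 GPa = 1000 uN/um^2).
E = 160 GPa = 160000 uN/um^2
Step 3: Calculate tip deflection.
delta = F * L^3 / (3 * E * I)
delta = 13.4 * 382^3 / (3 * 160000 * 597.3333)
delta = 2.6052 um


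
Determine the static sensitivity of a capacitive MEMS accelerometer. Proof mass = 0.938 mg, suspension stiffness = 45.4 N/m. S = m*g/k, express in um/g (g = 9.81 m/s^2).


Step 1: Convert mass: m = 0.938 mg = 9.38e-07 kg
Step 2: S = m * g / k = 9.38e-07 * 9.81 / 45.4
Step 3: S = 2.03e-07 m/g
Step 4: Convert to um/g: S = 0.203 um/g


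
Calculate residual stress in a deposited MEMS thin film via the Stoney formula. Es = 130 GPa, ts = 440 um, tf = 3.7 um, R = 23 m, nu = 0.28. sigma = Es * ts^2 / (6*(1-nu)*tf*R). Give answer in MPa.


Step 1: Compute numerator: Es * ts^2 = 130 * 440^2 = 25168000 (GPa*um^2)
Step 2: Compute denominator (R in um): 6*(1-nu)*tf*R = 6*0.72*3.7*23e6 = 367632000.0 (um^2)
Step 3: sigma (GPa) = 25168000 / 367632000.0 = 6.846e-02 GPa
Step 4: Convert to MPa (x1000): sigma = 68.5 MPa


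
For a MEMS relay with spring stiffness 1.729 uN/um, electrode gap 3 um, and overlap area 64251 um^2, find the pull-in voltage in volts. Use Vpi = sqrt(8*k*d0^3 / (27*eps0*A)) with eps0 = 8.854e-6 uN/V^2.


Step 1: Compute numerator: 8 * k * d0^3 = 8 * 1.729 * 3^3 = 373.464
Step 2: Compute denominator: 27 * eps0 * A = 27 * 8.854e-6 * 64251 = 15.359716
Step 3: Vpi = sqrt(373.464 / 15.359716)
Vpi = 4.93 V


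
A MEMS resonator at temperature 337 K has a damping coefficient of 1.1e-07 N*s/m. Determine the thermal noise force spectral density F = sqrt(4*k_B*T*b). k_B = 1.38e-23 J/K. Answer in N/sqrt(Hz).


Step 1: Compute 4 * k_B * T * b
= 4 * 1.38e-23 * 337 * 1.1e-07
= 2.0463e-27 N^2/Hz
Step 2: F_noise = sqrt(2.0463e-27)
F_noise = 4.52e-14 N/sqrt(Hz)


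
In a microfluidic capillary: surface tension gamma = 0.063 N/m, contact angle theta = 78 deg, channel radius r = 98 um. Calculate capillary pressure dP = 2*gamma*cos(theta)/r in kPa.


Step 1: cos(78 deg) = 0.2079
Step 2: Convert r to m: r = 98e-6 m
Step 3: dP = 2 * 0.063 * 0.2079 / 98e-6 = 267.3 Pa
Step 4: Convert Pa to kPa (divide by 1000).
dP = 0.27 kPa


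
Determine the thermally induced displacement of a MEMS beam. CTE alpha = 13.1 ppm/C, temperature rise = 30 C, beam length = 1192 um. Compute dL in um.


Step 1: Convert CTE: alpha = 13.1 ppm/C = 13.1e-6 /C
Step 2: dL = 13.1e-6 * 30 * 1192
dL = 0.4685 um


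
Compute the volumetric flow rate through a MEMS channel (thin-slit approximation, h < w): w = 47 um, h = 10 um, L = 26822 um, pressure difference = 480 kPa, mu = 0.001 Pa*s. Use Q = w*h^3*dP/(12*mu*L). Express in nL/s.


Step 1: Convert all dimensions to SI (meters).
w = 47e-6 m, h = 10e-6 m, L = 26822e-6 m, dP = 480e3 Pa
Step 2: Q = w * h^3 * dP / (12 * mu * L)
Q = 47e-6 * (10e-6)^3 * 480e3 / (12 * 0.001 * 26822e-6) = 7.009172e-11 m^3/s
Step 3: Convert Q from m^3/s to nL/s (1 m^3 = 1e12 nL, so multiply by 1e12).
Q = 70.092 nL/s


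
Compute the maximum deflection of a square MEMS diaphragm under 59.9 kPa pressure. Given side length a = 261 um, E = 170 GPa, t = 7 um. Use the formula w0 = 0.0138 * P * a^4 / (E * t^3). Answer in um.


Step 1: Convert pressure to compatible units (E is in GPa, so P in GPa).
P = 59.9 kPa = 59.9e-6 GPa
Step 2: Compute numerator: 0.0138 * P * a^4.
a^4 = 261^4 = 4640470641
numerator = 0.0138 * 59.9e-6 * 4640470641 = 3.8359e+03
Step 3: Compute denominator: E * t^3 = 170 * 7^3 = 58310
Step 4: w0 = numerator / denominator = 3.8359e+03 / 58310 = 0.0658 um


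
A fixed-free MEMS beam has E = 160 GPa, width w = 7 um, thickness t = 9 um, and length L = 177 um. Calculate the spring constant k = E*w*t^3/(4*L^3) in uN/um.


Step 1: Convert E to consistent units (1 GPa = 1000 uN/um^2).
E = 160 GPa = 160000 uN/um^2
Step 2: Compute t^3 = 9^3 = 729
Step 3: Compute L^3 = 177^3 = 5545233
Step 4: k = 160000 * 7 * 729 / (4 * 5545233)
k = 36.81 uN/um


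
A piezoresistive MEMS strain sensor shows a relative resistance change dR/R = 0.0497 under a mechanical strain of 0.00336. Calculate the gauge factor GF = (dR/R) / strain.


Step 1: Identify values.
dR/R = 0.0497, strain = 0.00336
Step 2: GF = (dR/R) / strain = 0.0497 / 0.00336
GF = 14.8


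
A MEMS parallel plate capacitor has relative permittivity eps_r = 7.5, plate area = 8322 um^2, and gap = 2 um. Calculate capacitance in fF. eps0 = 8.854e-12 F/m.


Step 1: Convert area to m^2: A = 8322e-12 m^2
Step 2: Convert gap to m: d = 2e-6 m
Step 3: C = eps0 * eps_r * A / d
C = 8.854e-12 * 7.5 * 8322e-12 / 2e-6
Step 4: Convert to fF (multiply by 1e15).
C = 276.31 fF


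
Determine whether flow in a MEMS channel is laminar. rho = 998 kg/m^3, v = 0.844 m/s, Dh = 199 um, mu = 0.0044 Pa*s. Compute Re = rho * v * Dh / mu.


Step 1: Convert Dh to meters: Dh = 199e-6 m
Step 2: Re = rho * v * Dh / mu
Re = 998 * 0.844 * 199e-6 / 0.0044
Re = 38.095
Since Re = 38.095 is below ~2300, the flow is laminar.


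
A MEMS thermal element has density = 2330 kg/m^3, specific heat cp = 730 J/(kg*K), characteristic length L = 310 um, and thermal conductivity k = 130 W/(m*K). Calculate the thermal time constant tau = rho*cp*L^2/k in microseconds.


Step 1: Convert L to m: L = 310e-6 m
Step 2: L^2 = (310e-6)^2 = 9.61e-08 m^2
Step 3: tau = 2330 * 730 * 9.61e-08 / 130 = 1.25735762e-03 s
Step 4: Convert to microseconds (multiply by 1e6).
tau = 1257.358 us


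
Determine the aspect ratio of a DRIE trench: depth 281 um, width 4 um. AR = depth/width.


Step 1: AR = depth / width
Step 2: AR = 281 / 4
AR = 70.3


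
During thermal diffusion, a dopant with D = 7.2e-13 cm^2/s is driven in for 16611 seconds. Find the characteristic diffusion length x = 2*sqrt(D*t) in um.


Step 1: Compute D*t = 7.2e-13 * 16611 = 1.195992e-08 cm^2
Step 2: sqrt(D*t) = 1.09361e-04 cm
Step 3: x = 2 * 1.09361e-04 cm = 2.18722e-04 cm
Step 4: Convert to um (1 cm = 1e4 um): x = 2.187 um


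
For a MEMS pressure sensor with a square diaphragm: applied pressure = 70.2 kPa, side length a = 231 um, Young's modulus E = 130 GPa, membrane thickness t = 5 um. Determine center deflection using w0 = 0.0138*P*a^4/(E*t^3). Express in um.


Step 1: Convert pressure to compatible units (E is in GPa, so P in GPa).
P = 70.2 kPa = 70.2e-6 GPa
Step 2: Compute numerator: 0.0138 * P * a^4.
a^4 = 231^4 = 2847396321
numerator = 0.0138 * 70.2e-6 * 2847396321 = 2.75844e+03
Step 3: Compute denominator: E * t^3 = 130 * 5^3 = 16250
Step 4: w0 = numerator / denominator = 2.75844e+03 / 16250 = 0.1698 um


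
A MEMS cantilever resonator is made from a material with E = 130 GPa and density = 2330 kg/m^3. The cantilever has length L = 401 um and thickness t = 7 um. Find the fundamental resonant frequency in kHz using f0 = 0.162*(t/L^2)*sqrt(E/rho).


Step 1: Convert units to SI.
t_SI = 7e-6 m, L_SI = 401e-6 m
Step 2: Calculate sqrt(E/rho).
sqrt(130e9 / 2330) = 7469.54 m/s
Step 3: Compute f0.
f0 = 0.162 * 7e-6 / (401e-6)^2 * 7469.54 = 52676.7 Hz = 52.68 kHz


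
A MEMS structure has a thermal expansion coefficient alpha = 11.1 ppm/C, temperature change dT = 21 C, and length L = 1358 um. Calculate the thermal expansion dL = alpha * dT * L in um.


Step 1: Convert CTE: alpha = 11.1 ppm/C = 11.1e-6 /C
Step 2: dL = 11.1e-6 * 21 * 1358
dL = 0.3165 um


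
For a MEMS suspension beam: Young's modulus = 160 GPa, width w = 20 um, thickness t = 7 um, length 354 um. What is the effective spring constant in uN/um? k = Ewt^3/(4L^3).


Step 1: Convert E to consistent units (1 GPa = 1000 uN/um^2).
E = 160 GPa = 160000 uN/um^2
Step 2: Compute t^3 = 7^3 = 343
Step 3: Compute L^3 = 354^3 = 44361864
Step 4: k = 160000 * 20 * 343 / (4 * 44361864)
k = 6.1855 uN/um


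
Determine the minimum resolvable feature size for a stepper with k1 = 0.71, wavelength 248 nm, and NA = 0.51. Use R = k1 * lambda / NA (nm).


Step 1: Identify values: k1 = 0.71, lambda = 248 nm, NA = 0.51
Step 2: R = k1 * lambda / NA
R = 0.71 * 248 / 0.51
R = 345.3 nm


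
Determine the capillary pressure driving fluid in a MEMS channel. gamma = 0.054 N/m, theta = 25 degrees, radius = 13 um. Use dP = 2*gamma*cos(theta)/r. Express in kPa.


Step 1: cos(25 deg) = 0.9063
Step 2: Convert r to m: r = 13e-6 m
Step 3: dP = 2 * 0.054 * 0.9063 / 13e-6 = 7529.3 Pa
Step 4: Convert Pa to kPa (divide by 1000).
dP = 7.53 kPa


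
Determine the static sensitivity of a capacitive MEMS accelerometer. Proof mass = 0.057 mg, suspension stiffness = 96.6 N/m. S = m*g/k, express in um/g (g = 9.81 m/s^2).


Step 1: Convert mass: m = 0.057 mg = 5.70e-08 kg
Step 2: S = m * g / k = 5.70e-08 * 9.81 / 96.6
Step 3: S = 5.79e-09 m/g
Step 4: Convert to um/g: S = 0.006 um/g


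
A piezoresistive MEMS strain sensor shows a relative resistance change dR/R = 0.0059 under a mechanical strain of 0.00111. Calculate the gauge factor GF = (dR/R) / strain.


Step 1: Identify values.
dR/R = 0.0059, strain = 0.00111
Step 2: GF = (dR/R) / strain = 0.0059 / 0.00111
GF = 5.3


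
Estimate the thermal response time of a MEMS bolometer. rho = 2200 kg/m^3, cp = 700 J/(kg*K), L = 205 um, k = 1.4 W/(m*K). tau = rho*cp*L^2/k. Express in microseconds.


Step 1: Convert L to m: L = 205e-6 m
Step 2: L^2 = (205e-6)^2 = 4.2025e-08 m^2
Step 3: tau = 2200 * 700 * 4.2025e-08 / 1.4 = 4.62275e-02 s
Step 4: Convert to microseconds (multiply by 1e6).
tau = 46227.5 us


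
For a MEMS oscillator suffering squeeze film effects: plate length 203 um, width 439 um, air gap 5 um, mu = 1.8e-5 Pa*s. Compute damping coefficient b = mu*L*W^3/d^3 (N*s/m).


Step 1: Convert to SI.
L = 203e-6 m, W = 439e-6 m, d = 5e-6 m
Step 2: W^3 = (439e-6)^3 = 8.46e-11 m^3
Step 3: d^3 = (5e-6)^3 = 1.25e-16 m^3
Step 4: b = 1.8e-5 * 203e-6 * 8.46e-11 / 1.25e-16
b = 2.47e-03 N*s/m


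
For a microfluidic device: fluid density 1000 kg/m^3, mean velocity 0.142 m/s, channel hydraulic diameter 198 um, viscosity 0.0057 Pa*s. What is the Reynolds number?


Step 1: Convert Dh to meters: Dh = 198e-6 m
Step 2: Re = rho * v * Dh / mu
Re = 1000 * 0.142 * 198e-6 / 0.0057
Re = 4.933


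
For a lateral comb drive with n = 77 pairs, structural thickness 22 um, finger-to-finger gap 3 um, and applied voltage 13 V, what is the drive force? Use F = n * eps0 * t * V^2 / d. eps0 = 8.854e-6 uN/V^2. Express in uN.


Step 1: Parameters: n=77, eps0=8.854e-6 uN/V^2, t=22 um, V=13 V, d=3 um
Step 2: V^2 = 169
Step 3: F = 77 * 8.854e-6 * 22 * 169 / 3
F = 0.845 uN


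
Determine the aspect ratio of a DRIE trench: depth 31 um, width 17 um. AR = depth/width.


Step 1: AR = depth / width
Step 2: AR = 31 / 17
AR = 1.8


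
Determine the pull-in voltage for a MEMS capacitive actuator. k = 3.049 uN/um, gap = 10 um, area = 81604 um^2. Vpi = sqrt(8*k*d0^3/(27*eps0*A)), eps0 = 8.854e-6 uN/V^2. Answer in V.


Step 1: Compute numerator: 8 * k * d0^3 = 8 * 3.049 * 10^3 = 24392.0
Step 2: Compute denominator: 27 * eps0 * A = 27 * 8.854e-6 * 81604 = 19.508089
Step 3: Vpi = sqrt(24392.0 / 19.508089)
Vpi = 35.36 V


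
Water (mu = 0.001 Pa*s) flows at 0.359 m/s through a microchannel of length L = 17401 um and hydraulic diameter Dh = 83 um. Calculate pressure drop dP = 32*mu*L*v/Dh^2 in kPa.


Step 1: Convert to SI: L = 17401e-6 m, Dh = 83e-6 m
Step 2: dP = 32 * 0.001 * 17401e-6 * 0.359 / (83e-6)^2
Step 3: dP = 29017.66 Pa
Step 4: Convert to kPa: dP = 29.02 kPa


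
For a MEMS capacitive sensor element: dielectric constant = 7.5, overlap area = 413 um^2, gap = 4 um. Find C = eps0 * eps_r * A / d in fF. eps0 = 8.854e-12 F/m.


Step 1: Convert area to m^2: A = 413e-12 m^2
Step 2: Convert gap to m: d = 4e-6 m
Step 3: C = eps0 * eps_r * A / d
C = 8.854e-12 * 7.5 * 413e-12 / 4e-6
Step 4: Convert to fF (multiply by 1e15).
C = 6.86 fF


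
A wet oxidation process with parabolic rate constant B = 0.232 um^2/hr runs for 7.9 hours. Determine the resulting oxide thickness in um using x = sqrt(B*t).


Step 1: Compute B*t = 0.232 * 7.9 = 1.8328
Step 2: x = sqrt(1.8328)
x = 1.354 um


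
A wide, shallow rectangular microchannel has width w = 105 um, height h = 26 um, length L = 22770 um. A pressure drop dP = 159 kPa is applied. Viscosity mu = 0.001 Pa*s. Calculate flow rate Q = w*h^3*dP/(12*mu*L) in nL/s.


Step 1: Convert all dimensions to SI (meters).
w = 105e-6 m, h = 26e-6 m, L = 22770e-6 m, dP = 159e3 Pa
Step 2: Q = w * h^3 * dP / (12 * mu * L)
Q = 105e-6 * (26e-6)^3 * 159e3 / (12 * 0.001 * 22770e-6) = 1.07389592e-09 m^3/s
Step 3: Convert Q from m^3/s to nL/s (1 m^3 = 1e12 nL, so multiply by 1e12).
Q = 1073.896 nL/s


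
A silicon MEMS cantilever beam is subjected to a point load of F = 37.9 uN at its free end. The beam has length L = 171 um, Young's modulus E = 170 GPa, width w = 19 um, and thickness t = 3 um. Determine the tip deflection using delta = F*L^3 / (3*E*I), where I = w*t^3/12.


Step 1: Calculate the second moment of area.
I = w * t^3 / 12 = 19 * 3^3 / 12 = 42.75 um^4
Step 2: Convert E to consistent units (1 GPa = 1000 uN/um^2).
E = 170 GPa = 170000 uN/um^2
Step 3: Calculate tip deflection.
delta = F * L^3 / (3 * E * I)
delta = 37.9 * 171^3 / (3 * 170000 * 42.75)
delta = 8.692 um


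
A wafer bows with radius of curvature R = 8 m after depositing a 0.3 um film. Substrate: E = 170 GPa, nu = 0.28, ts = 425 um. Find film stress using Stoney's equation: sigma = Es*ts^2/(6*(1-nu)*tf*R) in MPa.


Step 1: Compute numerator: Es * ts^2 = 170 * 425^2 = 30706250 (GPa*um^2)
Step 2: Compute denominator (R in um): 6*(1-nu)*tf*R = 6*0.72*0.3*8e6 = 10368000.0 (um^2)
Step 3: sigma (GPa) = 30706250 / 10368000.0 = 2.961637e+00 GPa
Step 4: Convert to MPa (x1000): sigma = 2961.6 MPa


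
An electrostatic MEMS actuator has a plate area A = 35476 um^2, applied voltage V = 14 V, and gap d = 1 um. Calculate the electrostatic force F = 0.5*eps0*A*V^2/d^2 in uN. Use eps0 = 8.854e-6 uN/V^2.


Step 1: Identify parameters.
eps0 = 8.854e-6 uN/V^2, A = 35476 um^2, V = 14 V, d = 1 um
Step 2: Compute V^2 = 14^2 = 196
Step 3: Compute d^2 = 1^2 = 1
Step 4: F = 0.5 * 8.854e-6 * 35476 * 196 / 1
F = 30.782 uN


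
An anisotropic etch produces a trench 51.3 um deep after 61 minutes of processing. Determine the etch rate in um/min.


Step 1: Etch rate = depth / time
Step 2: rate = 51.3 / 61
rate = 0.841 um/min


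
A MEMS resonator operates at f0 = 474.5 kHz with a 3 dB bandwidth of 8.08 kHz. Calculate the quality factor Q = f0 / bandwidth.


Step 1: Q = f0 / bandwidth
Step 2: Q = 474.5 / 8.08
Q = 58.7


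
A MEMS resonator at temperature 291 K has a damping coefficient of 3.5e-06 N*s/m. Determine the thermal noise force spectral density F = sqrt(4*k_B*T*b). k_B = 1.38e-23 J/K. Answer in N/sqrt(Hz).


Step 1: Compute 4 * k_B * T * b
= 4 * 1.38e-23 * 291 * 3.5e-06
= 5.6221e-26 N^2/Hz
Step 2: F_noise = sqrt(5.6221e-26)
F_noise = 2.37e-13 N/sqrt(Hz)


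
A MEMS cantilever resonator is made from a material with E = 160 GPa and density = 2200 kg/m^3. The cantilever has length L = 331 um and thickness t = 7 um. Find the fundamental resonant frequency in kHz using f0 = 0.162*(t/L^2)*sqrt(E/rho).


Step 1: Convert units to SI.
t_SI = 7e-6 m, L_SI = 331e-6 m
Step 2: Calculate sqrt(E/rho).
sqrt(160e9 / 2200) = 8528.03 m/s
Step 3: Compute f0.
f0 = 0.162 * 7e-6 / (331e-6)^2 * 8528.03 = 88268.5 Hz = 88.27 kHz


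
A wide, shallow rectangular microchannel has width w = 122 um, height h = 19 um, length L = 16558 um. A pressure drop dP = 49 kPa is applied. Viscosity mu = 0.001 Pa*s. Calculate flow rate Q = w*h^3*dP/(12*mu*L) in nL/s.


Step 1: Convert all dimensions to SI (meters).
w = 122e-6 m, h = 19e-6 m, L = 16558e-6 m, dP = 49e3 Pa
Step 2: Q = w * h^3 * dP / (12 * mu * L)
Q = 122e-6 * (19e-6)^3 * 49e3 / (12 * 0.001 * 16558e-6) = 2.0636098e-10 m^3/s
Step 3: Convert Q from m^3/s to nL/s (1 m^3 = 1e12 nL, so multiply by 1e12).
Q = 206.361 nL/s


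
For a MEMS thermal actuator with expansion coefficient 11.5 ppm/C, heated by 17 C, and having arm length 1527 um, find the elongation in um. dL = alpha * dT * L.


Step 1: Convert CTE: alpha = 11.5 ppm/C = 11.5e-6 /C
Step 2: dL = 11.5e-6 * 17 * 1527
dL = 0.2985 um


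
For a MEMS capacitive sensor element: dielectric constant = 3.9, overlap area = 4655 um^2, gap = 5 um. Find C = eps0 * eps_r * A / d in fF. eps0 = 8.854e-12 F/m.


Step 1: Convert area to m^2: A = 4655e-12 m^2
Step 2: Convert gap to m: d = 5e-6 m
Step 3: C = eps0 * eps_r * A / d
C = 8.854e-12 * 3.9 * 4655e-12 / 5e-6
Step 4: Convert to fF (multiply by 1e15).
C = 32.15 fF


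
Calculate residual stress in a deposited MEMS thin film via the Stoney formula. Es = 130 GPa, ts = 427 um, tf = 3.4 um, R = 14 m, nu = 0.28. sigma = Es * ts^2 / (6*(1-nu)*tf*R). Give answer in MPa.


Step 1: Compute numerator: Es * ts^2 = 130 * 427^2 = 23702770 (GPa*um^2)
Step 2: Compute denominator (R in um): 6*(1-nu)*tf*R = 6*0.72*3.4*14e6 = 205632000.0 (um^2)
Step 3: sigma (GPa) = 23702770 / 205632000.0 = 1.15268e-01 GPa
Step 4: Convert to MPa (x1000): sigma = 115.3 MPa


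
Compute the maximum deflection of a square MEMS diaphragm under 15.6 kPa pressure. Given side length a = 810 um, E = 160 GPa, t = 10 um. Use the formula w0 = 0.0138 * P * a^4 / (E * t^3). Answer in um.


Step 1: Convert pressure to compatible units (E is in GPa, so P in GPa).
P = 15.6 kPa = 15.6e-6 GPa
Step 2: Compute numerator: 0.0138 * P * a^4.
a^4 = 810^4 = 430467210000
numerator = 0.0138 * 15.6e-6 * 430467210000 = 9.2671e+04
Step 3: Compute denominator: E * t^3 = 160 * 10^3 = 160000
Step 4: w0 = numerator / denominator = 9.2671e+04 / 160000 = 0.5792 um


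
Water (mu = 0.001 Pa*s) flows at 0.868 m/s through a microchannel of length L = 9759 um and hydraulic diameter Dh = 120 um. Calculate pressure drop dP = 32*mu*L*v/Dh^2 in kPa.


Step 1: Convert to SI: L = 9759e-6 m, Dh = 120e-6 m
Step 2: dP = 32 * 0.001 * 9759e-6 * 0.868 / (120e-6)^2
Step 3: dP = 18824.03 Pa
Step 4: Convert to kPa: dP = 18.82 kPa


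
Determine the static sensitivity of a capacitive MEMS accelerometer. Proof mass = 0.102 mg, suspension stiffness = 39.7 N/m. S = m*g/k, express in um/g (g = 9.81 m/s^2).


Step 1: Convert mass: m = 0.102 mg = 1.02e-07 kg
Step 2: S = m * g / k = 1.02e-07 * 9.81 / 39.7
Step 3: S = 2.52e-08 m/g
Step 4: Convert to um/g: S = 0.025 um/g


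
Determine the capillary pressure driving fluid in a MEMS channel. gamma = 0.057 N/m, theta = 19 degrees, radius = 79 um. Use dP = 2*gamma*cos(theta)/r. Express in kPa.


Step 1: cos(19 deg) = 0.9455
Step 2: Convert r to m: r = 79e-6 m
Step 3: dP = 2 * 0.057 * 0.9455 / 79e-6 = 1364.4 Pa
Step 4: Convert Pa to kPa (divide by 1000).
dP = 1.36 kPa


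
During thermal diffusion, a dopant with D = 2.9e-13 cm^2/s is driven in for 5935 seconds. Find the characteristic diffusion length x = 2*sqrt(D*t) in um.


Step 1: Compute D*t = 2.9e-13 * 5935 = 1.72115e-09 cm^2
Step 2: sqrt(D*t) = 4.149e-05 cm
Step 3: x = 2 * 4.149e-05 cm = 8.298e-05 cm
Step 4: Convert to um (1 cm = 1e4 um): x = 0.83 um


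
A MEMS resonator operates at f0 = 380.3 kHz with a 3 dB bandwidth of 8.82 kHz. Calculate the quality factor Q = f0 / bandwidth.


Step 1: Q = f0 / bandwidth
Step 2: Q = 380.3 / 8.82
Q = 43.1


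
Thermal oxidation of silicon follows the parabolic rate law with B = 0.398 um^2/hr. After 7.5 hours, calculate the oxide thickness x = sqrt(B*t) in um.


Step 1: Compute B*t = 0.398 * 7.5 = 2.985
Step 2: x = sqrt(2.985)
x = 1.728 um


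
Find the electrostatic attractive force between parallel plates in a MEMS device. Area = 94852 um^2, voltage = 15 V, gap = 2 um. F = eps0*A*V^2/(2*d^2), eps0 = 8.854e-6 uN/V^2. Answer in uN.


Step 1: Identify parameters.
eps0 = 8.854e-6 uN/V^2, A = 94852 um^2, V = 15 V, d = 2 um
Step 2: Compute V^2 = 15^2 = 225
Step 3: Compute d^2 = 2^2 = 4
Step 4: F = 0.5 * 8.854e-6 * 94852 * 225 / 4
F = 23.62 uN


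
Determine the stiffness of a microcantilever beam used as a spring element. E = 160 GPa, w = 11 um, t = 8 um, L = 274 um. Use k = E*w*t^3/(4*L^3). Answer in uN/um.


Step 1: Convert E to consistent units (1 GPa = 1000 uN/um^2).
E = 160 GPa = 160000 uN/um^2
Step 2: Compute t^3 = 8^3 = 512
Step 3: Compute L^3 = 274^3 = 20570824
Step 4: k = 160000 * 11 * 512 / (4 * 20570824)
k = 10.9514 uN/um


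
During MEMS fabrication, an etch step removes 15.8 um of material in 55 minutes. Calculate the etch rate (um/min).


Step 1: Etch rate = depth / time
Step 2: rate = 15.8 / 55
rate = 0.287 um/min


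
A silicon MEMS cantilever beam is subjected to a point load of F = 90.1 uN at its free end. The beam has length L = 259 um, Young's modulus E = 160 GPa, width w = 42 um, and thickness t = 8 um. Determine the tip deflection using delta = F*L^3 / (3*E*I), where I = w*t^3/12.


Step 1: Calculate the second moment of area.
I = w * t^3 / 12 = 42 * 8^3 / 12 = 1792.0 um^4
Step 2: Convert E to consistent units (1 GPa = 1000 uN/um^2).
E = 160 GPa = 160000 uN/um^2
Step 3: Calculate tip deflection.
delta = F * L^3 / (3 * E * I)
delta = 90.1 * 259^3 / (3 * 160000 * 1792.0)
delta = 1.8199 um


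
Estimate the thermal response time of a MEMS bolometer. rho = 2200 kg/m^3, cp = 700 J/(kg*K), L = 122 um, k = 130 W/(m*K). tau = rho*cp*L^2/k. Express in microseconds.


Step 1: Convert L to m: L = 122e-6 m
Step 2: L^2 = (122e-6)^2 = 1.4884e-08 m^2
Step 3: tau = 2200 * 700 * 1.4884e-08 / 130 = 1.7631815e-04 s
Step 4: Convert to microseconds (multiply by 1e6).
tau = 176.318 us


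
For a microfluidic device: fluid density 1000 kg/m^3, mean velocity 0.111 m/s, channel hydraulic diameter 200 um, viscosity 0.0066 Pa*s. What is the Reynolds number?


Step 1: Convert Dh to meters: Dh = 200e-6 m
Step 2: Re = rho * v * Dh / mu
Re = 1000 * 0.111 * 200e-6 / 0.0066
Re = 3.364


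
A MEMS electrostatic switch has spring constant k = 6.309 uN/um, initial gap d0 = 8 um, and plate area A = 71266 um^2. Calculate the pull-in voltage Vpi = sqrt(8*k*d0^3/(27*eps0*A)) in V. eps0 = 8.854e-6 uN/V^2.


Step 1: Compute numerator: 8 * k * d0^3 = 8 * 6.309 * 8^3 = 25841.664
Step 2: Compute denominator: 27 * eps0 * A = 27 * 8.854e-6 * 71266 = 17.036707
Step 3: Vpi = sqrt(25841.664 / 17.036707)
Vpi = 38.95 V


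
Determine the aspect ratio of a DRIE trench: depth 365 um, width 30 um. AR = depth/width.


Step 1: AR = depth / width
Step 2: AR = 365 / 30
AR = 12.2


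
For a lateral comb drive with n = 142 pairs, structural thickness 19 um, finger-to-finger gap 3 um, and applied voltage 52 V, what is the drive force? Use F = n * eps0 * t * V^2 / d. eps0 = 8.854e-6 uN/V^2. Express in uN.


Step 1: Parameters: n=142, eps0=8.854e-6 uN/V^2, t=19 um, V=52 V, d=3 um
Step 2: V^2 = 2704
Step 3: F = 142 * 8.854e-6 * 19 * 2704 / 3
F = 21.531 uN


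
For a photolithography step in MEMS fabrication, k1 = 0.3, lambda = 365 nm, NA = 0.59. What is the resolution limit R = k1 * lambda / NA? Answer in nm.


Step 1: Identify values: k1 = 0.3, lambda = 365 nm, NA = 0.59
Step 2: R = k1 * lambda / NA
R = 0.3 * 365 / 0.59
R = 185.6 nm


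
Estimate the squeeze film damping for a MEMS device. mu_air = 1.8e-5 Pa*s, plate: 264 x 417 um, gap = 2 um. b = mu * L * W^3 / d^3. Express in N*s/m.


Step 1: Convert to SI.
L = 264e-6 m, W = 417e-6 m, d = 2e-6 m
Step 2: W^3 = (417e-6)^3 = 7.25e-11 m^3
Step 3: d^3 = (2e-6)^3 = 8.00e-18 m^3
Step 4: b = 1.8e-5 * 264e-6 * 7.25e-11 / 8.00e-18
b = 4.31e-02 N*s/m


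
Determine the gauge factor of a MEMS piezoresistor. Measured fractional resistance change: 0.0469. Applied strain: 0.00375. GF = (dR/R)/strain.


Step 1: Identify values.
dR/R = 0.0469, strain = 0.00375
Step 2: GF = (dR/R) / strain = 0.0469 / 0.00375
GF = 12.5


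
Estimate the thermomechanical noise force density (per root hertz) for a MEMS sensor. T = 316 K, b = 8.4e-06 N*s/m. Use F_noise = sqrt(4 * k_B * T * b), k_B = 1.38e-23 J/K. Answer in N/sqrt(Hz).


Step 1: Compute 4 * k_B * T * b
= 4 * 1.38e-23 * 316 * 8.4e-06
= 1.4652e-25 N^2/Hz
Step 2: F_noise = sqrt(1.4652e-25)
F_noise = 3.83e-13 N/sqrt(Hz)


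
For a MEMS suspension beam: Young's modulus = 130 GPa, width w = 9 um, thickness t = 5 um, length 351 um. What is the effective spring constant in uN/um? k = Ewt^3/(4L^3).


Step 1: Convert E to consistent units (1 GPa = 1000 uN/um^2).
E = 130 GPa = 130000 uN/um^2
Step 2: Compute t^3 = 5^3 = 125
Step 3: Compute L^3 = 351^3 = 43243551
Step 4: k = 130000 * 9 * 125 / (4 * 43243551)
k = 0.8455 uN/um


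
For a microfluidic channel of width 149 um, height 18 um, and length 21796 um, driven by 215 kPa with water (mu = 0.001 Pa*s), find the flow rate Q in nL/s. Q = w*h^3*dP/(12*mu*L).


Step 1: Convert all dimensions to SI (meters).
w = 149e-6 m, h = 18e-6 m, L = 21796e-6 m, dP = 215e3 Pa
Step 2: Q = w * h^3 * dP / (12 * mu * L)
Q = 149e-6 * (18e-6)^3 * 215e3 / (12 * 0.001 * 21796e-6) = 7.1430584e-10 m^3/s
Step 3: Convert Q from m^3/s to nL/s (1 m^3 = 1e12 nL, so multiply by 1e12).
Q = 714.306 nL/s


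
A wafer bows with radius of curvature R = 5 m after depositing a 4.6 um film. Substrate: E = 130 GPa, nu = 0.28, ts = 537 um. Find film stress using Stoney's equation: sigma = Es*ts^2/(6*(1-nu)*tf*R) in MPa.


Step 1: Compute numerator: Es * ts^2 = 130 * 537^2 = 37487970 (GPa*um^2)
Step 2: Compute denominator (R in um): 6*(1-nu)*tf*R = 6*0.72*4.6*5e6 = 99360000.0 (um^2)
Step 3: sigma (GPa) = 37487970 / 99360000.0 = 3.77294e-01 GPa
Step 4: Convert to MPa (x1000): sigma = 377.3 MPa


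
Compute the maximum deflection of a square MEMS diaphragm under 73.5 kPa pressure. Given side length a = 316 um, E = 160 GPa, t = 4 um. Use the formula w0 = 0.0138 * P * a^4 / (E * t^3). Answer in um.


Step 1: Convert pressure to compatible units (E is in GPa, so P in GPa).
P = 73.5 kPa = 73.5e-6 GPa
Step 2: Compute numerator: 0.0138 * P * a^4.
a^4 = 316^4 = 9971220736
numerator = 0.0138 * 73.5e-6 * 9971220736 = 1.01138e+04
Step 3: Compute denominator: E * t^3 = 160 * 4^3 = 10240
Step 4: w0 = numerator / denominator = 1.01138e+04 / 10240 = 0.9877 um


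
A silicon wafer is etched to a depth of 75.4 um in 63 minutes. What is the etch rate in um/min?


Step 1: Etch rate = depth / time
Step 2: rate = 75.4 / 63
rate = 1.197 um/min


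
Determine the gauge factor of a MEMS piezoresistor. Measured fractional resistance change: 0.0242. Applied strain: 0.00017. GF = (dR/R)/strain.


Step 1: Identify values.
dR/R = 0.0242, strain = 0.00017
Step 2: GF = (dR/R) / strain = 0.0242 / 0.00017
GF = 142.4


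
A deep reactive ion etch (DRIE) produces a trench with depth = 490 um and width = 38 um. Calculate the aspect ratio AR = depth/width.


Step 1: AR = depth / width
Step 2: AR = 490 / 38
AR = 12.9


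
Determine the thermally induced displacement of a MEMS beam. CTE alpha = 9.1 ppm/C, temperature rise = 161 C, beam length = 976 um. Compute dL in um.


Step 1: Convert CTE: alpha = 9.1 ppm/C = 9.1e-6 /C
Step 2: dL = 9.1e-6 * 161 * 976
dL = 1.4299 um


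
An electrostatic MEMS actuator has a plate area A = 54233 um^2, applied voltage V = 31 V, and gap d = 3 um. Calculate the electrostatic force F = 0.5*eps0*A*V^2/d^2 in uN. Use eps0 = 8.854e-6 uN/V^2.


Step 1: Identify parameters.
eps0 = 8.854e-6 uN/V^2, A = 54233 um^2, V = 31 V, d = 3 um
Step 2: Compute V^2 = 31^2 = 961
Step 3: Compute d^2 = 3^2 = 9
Step 4: F = 0.5 * 8.854e-6 * 54233 * 961 / 9
F = 25.636 uN


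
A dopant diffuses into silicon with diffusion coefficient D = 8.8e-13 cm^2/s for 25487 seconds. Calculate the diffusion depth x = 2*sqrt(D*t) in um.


Step 1: Compute D*t = 8.8e-13 * 25487 = 2.242856e-08 cm^2
Step 2: sqrt(D*t) = 1.49762e-04 cm
Step 3: x = 2 * 1.49762e-04 cm = 2.99524e-04 cm
Step 4: Convert to um (1 cm = 1e4 um): x = 2.995 um


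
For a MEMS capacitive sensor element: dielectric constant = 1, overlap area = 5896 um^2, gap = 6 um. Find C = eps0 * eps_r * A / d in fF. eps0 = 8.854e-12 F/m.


Step 1: Convert area to m^2: A = 5896e-12 m^2
Step 2: Convert gap to m: d = 6e-6 m
Step 3: C = eps0 * eps_r * A / d
C = 8.854e-12 * 1 * 5896e-12 / 6e-6
Step 4: Convert to fF (multiply by 1e15).
C = 8.7 fF


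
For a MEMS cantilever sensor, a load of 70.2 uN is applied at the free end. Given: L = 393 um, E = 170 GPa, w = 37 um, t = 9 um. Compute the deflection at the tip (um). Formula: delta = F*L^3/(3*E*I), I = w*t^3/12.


Step 1: Calculate the second moment of area.
I = w * t^3 / 12 = 37 * 9^3 / 12 = 2247.75 um^4
Step 2: Convert E to consistent units (1 GPa = 1000 uN/um^2).
E = 170 GPa = 170000 uN/um^2
Step 3: Calculate tip deflection.
delta = F * L^3 / (3 * E * I)
delta = 70.2 * 393^3 / (3 * 170000 * 2247.75)
delta = 3.717 um


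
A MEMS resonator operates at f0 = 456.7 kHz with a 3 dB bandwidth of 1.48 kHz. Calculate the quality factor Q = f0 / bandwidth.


Step 1: Q = f0 / bandwidth
Step 2: Q = 456.7 / 1.48
Q = 308.6


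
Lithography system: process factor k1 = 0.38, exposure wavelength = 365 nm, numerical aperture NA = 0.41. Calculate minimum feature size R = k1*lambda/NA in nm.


Step 1: Identify values: k1 = 0.38, lambda = 365 nm, NA = 0.41
Step 2: R = k1 * lambda / NA
R = 0.38 * 365 / 0.41
R = 338.3 nm


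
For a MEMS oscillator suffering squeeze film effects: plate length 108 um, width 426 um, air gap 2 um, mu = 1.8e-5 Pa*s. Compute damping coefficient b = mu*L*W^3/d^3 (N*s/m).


Step 1: Convert to SI.
L = 108e-6 m, W = 426e-6 m, d = 2e-6 m
Step 2: W^3 = (426e-6)^3 = 7.73e-11 m^3
Step 3: d^3 = (2e-6)^3 = 8.00e-18 m^3
Step 4: b = 1.8e-5 * 108e-6 * 7.73e-11 / 8.00e-18
b = 1.88e-02 N*s/m


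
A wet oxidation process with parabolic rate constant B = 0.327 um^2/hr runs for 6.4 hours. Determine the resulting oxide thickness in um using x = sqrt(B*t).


Step 1: Compute B*t = 0.327 * 6.4 = 2.0928
Step 2: x = sqrt(2.0928)
x = 1.447 um


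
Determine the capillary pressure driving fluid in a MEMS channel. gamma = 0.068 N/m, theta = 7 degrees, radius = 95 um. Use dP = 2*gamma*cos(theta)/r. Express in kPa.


Step 1: cos(7 deg) = 0.9925
Step 2: Convert r to m: r = 95e-6 m
Step 3: dP = 2 * 0.068 * 0.9925 / 95e-6 = 1420.8 Pa
Step 4: Convert Pa to kPa (divide by 1000).
dP = 1.42 kPa


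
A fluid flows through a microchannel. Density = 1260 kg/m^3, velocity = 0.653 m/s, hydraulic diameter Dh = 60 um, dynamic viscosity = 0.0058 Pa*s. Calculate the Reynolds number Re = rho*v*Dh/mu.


Step 1: Convert Dh to meters: Dh = 60e-6 m
Step 2: Re = rho * v * Dh / mu
Re = 1260 * 0.653 * 60e-6 / 0.0058
Re = 8.512


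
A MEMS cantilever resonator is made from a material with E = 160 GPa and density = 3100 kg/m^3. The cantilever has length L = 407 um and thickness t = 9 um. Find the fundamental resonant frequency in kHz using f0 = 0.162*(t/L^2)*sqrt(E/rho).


Step 1: Convert units to SI.
t_SI = 9e-6 m, L_SI = 407e-6 m
Step 2: Calculate sqrt(E/rho).
sqrt(160e9 / 3100) = 7184.21 m/s
Step 3: Compute f0.
f0 = 0.162 * 9e-6 / (407e-6)^2 * 7184.21 = 63233.6 Hz = 63.23 kHz


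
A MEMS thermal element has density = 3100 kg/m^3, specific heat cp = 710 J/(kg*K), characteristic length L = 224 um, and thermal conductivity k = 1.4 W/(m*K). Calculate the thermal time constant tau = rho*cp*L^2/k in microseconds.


Step 1: Convert L to m: L = 224e-6 m
Step 2: L^2 = (224e-6)^2 = 5.0176e-08 m^2
Step 3: tau = 3100 * 710 * 5.0176e-08 / 1.4 = 7.888384e-02 s
Step 4: Convert to microseconds (multiply by 1e6).
tau = 78883.84 us


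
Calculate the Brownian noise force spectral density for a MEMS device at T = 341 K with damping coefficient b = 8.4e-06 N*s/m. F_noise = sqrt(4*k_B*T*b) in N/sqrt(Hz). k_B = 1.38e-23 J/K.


Step 1: Compute 4 * k_B * T * b
= 4 * 1.38e-23 * 341 * 8.4e-06
= 1.5811e-25 N^2/Hz
Step 2: F_noise = sqrt(1.5811e-25)
F_noise = 3.98e-13 N/sqrt(Hz)


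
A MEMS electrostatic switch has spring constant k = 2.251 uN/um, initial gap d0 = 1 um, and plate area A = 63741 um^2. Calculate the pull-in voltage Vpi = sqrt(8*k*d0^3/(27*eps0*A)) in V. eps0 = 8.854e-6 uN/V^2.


Step 1: Compute numerator: 8 * k * d0^3 = 8 * 2.251 * 1^3 = 18.008
Step 2: Compute denominator: 27 * eps0 * A = 27 * 8.854e-6 * 63741 = 15.237796
Step 3: Vpi = sqrt(18.008 / 15.237796)
Vpi = 1.09 V


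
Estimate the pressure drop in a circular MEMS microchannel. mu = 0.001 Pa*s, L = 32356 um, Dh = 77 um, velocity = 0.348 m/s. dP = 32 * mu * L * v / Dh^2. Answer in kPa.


Step 1: Convert to SI: L = 32356e-6 m, Dh = 77e-6 m
Step 2: dP = 32 * 0.001 * 32356e-6 * 0.348 / (77e-6)^2
Step 3: dP = 60771.87 Pa
Step 4: Convert to kPa: dP = 60.77 kPa


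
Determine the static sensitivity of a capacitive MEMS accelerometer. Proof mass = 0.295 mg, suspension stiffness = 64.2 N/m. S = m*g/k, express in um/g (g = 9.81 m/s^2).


Step 1: Convert mass: m = 0.295 mg = 2.95e-07 kg
Step 2: S = m * g / k = 2.95e-07 * 9.81 / 64.2
Step 3: S = 4.51e-08 m/g
Step 4: Convert to um/g: S = 0.045 um/g


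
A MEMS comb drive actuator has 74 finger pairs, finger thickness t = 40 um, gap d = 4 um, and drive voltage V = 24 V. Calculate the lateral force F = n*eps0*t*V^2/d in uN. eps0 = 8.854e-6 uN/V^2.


Step 1: Parameters: n=74, eps0=8.854e-6 uN/V^2, t=40 um, V=24 V, d=4 um
Step 2: V^2 = 576
Step 3: F = 74 * 8.854e-6 * 40 * 576 / 4
F = 3.774 uN


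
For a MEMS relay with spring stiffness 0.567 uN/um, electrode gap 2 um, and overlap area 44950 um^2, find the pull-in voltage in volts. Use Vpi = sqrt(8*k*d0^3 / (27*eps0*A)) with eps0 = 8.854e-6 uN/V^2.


Step 1: Compute numerator: 8 * k * d0^3 = 8 * 0.567 * 2^3 = 36.288
Step 2: Compute denominator: 27 * eps0 * A = 27 * 8.854e-6 * 44950 = 10.745657
Step 3: Vpi = sqrt(36.288 / 10.745657)
Vpi = 1.84 V


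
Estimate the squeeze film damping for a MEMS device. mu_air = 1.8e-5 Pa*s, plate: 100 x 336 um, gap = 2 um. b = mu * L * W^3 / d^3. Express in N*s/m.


Step 1: Convert to SI.
L = 100e-6 m, W = 336e-6 m, d = 2e-6 m
Step 2: W^3 = (336e-6)^3 = 3.79e-11 m^3
Step 3: d^3 = (2e-6)^3 = 8.00e-18 m^3
Step 4: b = 1.8e-5 * 100e-6 * 3.79e-11 / 8.00e-18
b = 8.53e-03 N*s/m


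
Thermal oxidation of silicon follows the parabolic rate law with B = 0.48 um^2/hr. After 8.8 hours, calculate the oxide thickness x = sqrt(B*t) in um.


Step 1: Compute B*t = 0.48 * 8.8 = 4.224
Step 2: x = sqrt(4.224)
x = 2.055 um


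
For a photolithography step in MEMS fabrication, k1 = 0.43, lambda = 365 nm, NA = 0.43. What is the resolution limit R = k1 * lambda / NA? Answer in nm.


Step 1: Identify values: k1 = 0.43, lambda = 365 nm, NA = 0.43
Step 2: R = k1 * lambda / NA
R = 0.43 * 365 / 0.43
R = 365.0 nm


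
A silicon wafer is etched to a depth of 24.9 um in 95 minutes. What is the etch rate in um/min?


Step 1: Etch rate = depth / time
Step 2: rate = 24.9 / 95
rate = 0.262 um/min


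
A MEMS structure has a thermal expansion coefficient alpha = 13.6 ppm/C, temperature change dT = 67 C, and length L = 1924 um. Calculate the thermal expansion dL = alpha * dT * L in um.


Step 1: Convert CTE: alpha = 13.6 ppm/C = 13.6e-6 /C
Step 2: dL = 13.6e-6 * 67 * 1924
dL = 1.7531 um


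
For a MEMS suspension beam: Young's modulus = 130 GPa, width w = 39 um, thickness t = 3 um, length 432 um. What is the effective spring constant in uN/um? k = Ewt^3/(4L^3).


Step 1: Convert E to consistent units (1 GPa = 1000 uN/um^2).
E = 130 GPa = 130000 uN/um^2
Step 2: Compute t^3 = 3^3 = 27
Step 3: Compute L^3 = 432^3 = 80621568
Step 4: k = 130000 * 39 * 27 / (4 * 80621568)
k = 0.4245 uN/um


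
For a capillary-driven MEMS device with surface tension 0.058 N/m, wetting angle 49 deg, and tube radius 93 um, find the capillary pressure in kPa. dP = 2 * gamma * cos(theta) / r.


Step 1: cos(49 deg) = 0.6561
Step 2: Convert r to m: r = 93e-6 m
Step 3: dP = 2 * 0.058 * 0.6561 / 93e-6 = 818.4 Pa
Step 4: Convert Pa to kPa (divide by 1000).
dP = 0.82 kPa


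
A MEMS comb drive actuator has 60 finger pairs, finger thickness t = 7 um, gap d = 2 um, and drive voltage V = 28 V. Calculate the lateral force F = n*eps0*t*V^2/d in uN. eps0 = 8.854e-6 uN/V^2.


Step 1: Parameters: n=60, eps0=8.854e-6 uN/V^2, t=7 um, V=28 V, d=2 um
Step 2: V^2 = 784
Step 3: F = 60 * 8.854e-6 * 7 * 784 / 2
F = 1.458 uN


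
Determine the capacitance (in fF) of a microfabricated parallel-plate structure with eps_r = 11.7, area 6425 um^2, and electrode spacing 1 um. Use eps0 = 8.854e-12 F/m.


Step 1: Convert area to m^2: A = 6425e-12 m^2
Step 2: Convert gap to m: d = 1e-6 m
Step 3: C = eps0 * eps_r * A / d
C = 8.854e-12 * 11.7 * 6425e-12 / 1e-6
Step 4: Convert to fF (multiply by 1e15).
C = 665.58 fF


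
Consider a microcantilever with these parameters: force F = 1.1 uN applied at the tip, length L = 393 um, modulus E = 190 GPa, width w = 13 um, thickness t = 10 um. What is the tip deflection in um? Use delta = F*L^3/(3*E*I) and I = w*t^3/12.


Step 1: Calculate the second moment of area.
I = w * t^3 / 12 = 13 * 10^3 / 12 = 1083.3333 um^4
Step 2: Convert E to consistent units (1 GPa = 1000 uN/um^2).
E = 190 GPa = 190000 uN/um^2
Step 3: Calculate tip deflection.
delta = F * L^3 / (3 * E * I)
delta = 1.1 * 393^3 / (3 * 190000 * 1083.3333)
delta = 0.1081 um


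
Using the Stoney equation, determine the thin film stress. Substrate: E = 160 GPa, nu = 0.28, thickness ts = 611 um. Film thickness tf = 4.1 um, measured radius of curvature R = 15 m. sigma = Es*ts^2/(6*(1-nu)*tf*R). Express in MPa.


Step 1: Compute numerator: Es * ts^2 = 160 * 611^2 = 59731360 (GPa*um^2)
Step 2: Compute denominator (R in um): 6*(1-nu)*tf*R = 6*0.72*4.1*15e6 = 265680000.0 (um^2)
Step 3: sigma (GPa) = 59731360 / 265680000.0 = 2.24824e-01 GPa
Step 4: Convert to MPa (x1000): sigma = 224.8 MPa
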